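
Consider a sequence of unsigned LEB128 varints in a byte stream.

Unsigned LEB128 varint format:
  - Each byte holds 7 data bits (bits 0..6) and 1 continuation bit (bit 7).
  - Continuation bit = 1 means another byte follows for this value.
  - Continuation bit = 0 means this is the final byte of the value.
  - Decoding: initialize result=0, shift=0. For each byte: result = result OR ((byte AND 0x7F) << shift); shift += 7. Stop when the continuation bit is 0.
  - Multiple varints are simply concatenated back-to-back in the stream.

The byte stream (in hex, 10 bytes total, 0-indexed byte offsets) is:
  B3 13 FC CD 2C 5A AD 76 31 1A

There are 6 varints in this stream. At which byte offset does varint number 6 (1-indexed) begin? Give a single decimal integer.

  byte[0]=0xB3 cont=1 payload=0x33=51: acc |= 51<<0 -> acc=51 shift=7
  byte[1]=0x13 cont=0 payload=0x13=19: acc |= 19<<7 -> acc=2483 shift=14 [end]
Varint 1: bytes[0:2] = B3 13 -> value 2483 (2 byte(s))
  byte[2]=0xFC cont=1 payload=0x7C=124: acc |= 124<<0 -> acc=124 shift=7
  byte[3]=0xCD cont=1 payload=0x4D=77: acc |= 77<<7 -> acc=9980 shift=14
  byte[4]=0x2C cont=0 payload=0x2C=44: acc |= 44<<14 -> acc=730876 shift=21 [end]
Varint 2: bytes[2:5] = FC CD 2C -> value 730876 (3 byte(s))
  byte[5]=0x5A cont=0 payload=0x5A=90: acc |= 90<<0 -> acc=90 shift=7 [end]
Varint 3: bytes[5:6] = 5A -> value 90 (1 byte(s))
  byte[6]=0xAD cont=1 payload=0x2D=45: acc |= 45<<0 -> acc=45 shift=7
  byte[7]=0x76 cont=0 payload=0x76=118: acc |= 118<<7 -> acc=15149 shift=14 [end]
Varint 4: bytes[6:8] = AD 76 -> value 15149 (2 byte(s))
  byte[8]=0x31 cont=0 payload=0x31=49: acc |= 49<<0 -> acc=49 shift=7 [end]
Varint 5: bytes[8:9] = 31 -> value 49 (1 byte(s))
  byte[9]=0x1A cont=0 payload=0x1A=26: acc |= 26<<0 -> acc=26 shift=7 [end]
Varint 6: bytes[9:10] = 1A -> value 26 (1 byte(s))

Answer: 9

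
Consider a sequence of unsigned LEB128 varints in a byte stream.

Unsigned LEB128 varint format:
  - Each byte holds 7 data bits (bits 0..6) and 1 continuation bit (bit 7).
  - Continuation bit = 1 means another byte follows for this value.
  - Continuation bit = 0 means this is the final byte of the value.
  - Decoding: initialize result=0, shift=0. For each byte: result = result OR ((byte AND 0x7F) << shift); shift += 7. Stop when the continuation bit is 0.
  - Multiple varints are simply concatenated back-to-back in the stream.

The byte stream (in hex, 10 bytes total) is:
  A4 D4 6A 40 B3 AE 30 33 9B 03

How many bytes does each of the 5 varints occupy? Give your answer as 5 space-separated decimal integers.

  byte[0]=0xA4 cont=1 payload=0x24=36: acc |= 36<<0 -> acc=36 shift=7
  byte[1]=0xD4 cont=1 payload=0x54=84: acc |= 84<<7 -> acc=10788 shift=14
  byte[2]=0x6A cont=0 payload=0x6A=106: acc |= 106<<14 -> acc=1747492 shift=21 [end]
Varint 1: bytes[0:3] = A4 D4 6A -> value 1747492 (3 byte(s))
  byte[3]=0x40 cont=0 payload=0x40=64: acc |= 64<<0 -> acc=64 shift=7 [end]
Varint 2: bytes[3:4] = 40 -> value 64 (1 byte(s))
  byte[4]=0xB3 cont=1 payload=0x33=51: acc |= 51<<0 -> acc=51 shift=7
  byte[5]=0xAE cont=1 payload=0x2E=46: acc |= 46<<7 -> acc=5939 shift=14
  byte[6]=0x30 cont=0 payload=0x30=48: acc |= 48<<14 -> acc=792371 shift=21 [end]
Varint 3: bytes[4:7] = B3 AE 30 -> value 792371 (3 byte(s))
  byte[7]=0x33 cont=0 payload=0x33=51: acc |= 51<<0 -> acc=51 shift=7 [end]
Varint 4: bytes[7:8] = 33 -> value 51 (1 byte(s))
  byte[8]=0x9B cont=1 payload=0x1B=27: acc |= 27<<0 -> acc=27 shift=7
  byte[9]=0x03 cont=0 payload=0x03=3: acc |= 3<<7 -> acc=411 shift=14 [end]
Varint 5: bytes[8:10] = 9B 03 -> value 411 (2 byte(s))

Answer: 3 1 3 1 2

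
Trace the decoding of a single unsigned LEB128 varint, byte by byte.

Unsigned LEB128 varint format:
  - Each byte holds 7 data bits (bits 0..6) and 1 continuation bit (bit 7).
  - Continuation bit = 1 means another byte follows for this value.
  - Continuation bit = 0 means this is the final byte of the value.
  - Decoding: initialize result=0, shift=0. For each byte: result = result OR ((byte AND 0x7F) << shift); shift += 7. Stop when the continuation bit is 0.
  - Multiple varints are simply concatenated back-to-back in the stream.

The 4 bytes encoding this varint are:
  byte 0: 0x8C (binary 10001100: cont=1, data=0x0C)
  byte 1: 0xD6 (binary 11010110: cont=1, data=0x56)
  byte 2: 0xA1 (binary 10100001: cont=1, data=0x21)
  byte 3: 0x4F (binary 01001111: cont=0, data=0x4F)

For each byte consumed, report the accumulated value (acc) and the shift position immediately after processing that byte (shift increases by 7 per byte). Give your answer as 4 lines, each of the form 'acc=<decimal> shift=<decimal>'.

byte 0=0x8C: payload=0x0C=12, contrib = 12<<0 = 12; acc -> 12, shift -> 7
byte 1=0xD6: payload=0x56=86, contrib = 86<<7 = 11008; acc -> 11020, shift -> 14
byte 2=0xA1: payload=0x21=33, contrib = 33<<14 = 540672; acc -> 551692, shift -> 21
byte 3=0x4F: payload=0x4F=79, contrib = 79<<21 = 165675008; acc -> 166226700, shift -> 28

Answer: acc=12 shift=7
acc=11020 shift=14
acc=551692 shift=21
acc=166226700 shift=28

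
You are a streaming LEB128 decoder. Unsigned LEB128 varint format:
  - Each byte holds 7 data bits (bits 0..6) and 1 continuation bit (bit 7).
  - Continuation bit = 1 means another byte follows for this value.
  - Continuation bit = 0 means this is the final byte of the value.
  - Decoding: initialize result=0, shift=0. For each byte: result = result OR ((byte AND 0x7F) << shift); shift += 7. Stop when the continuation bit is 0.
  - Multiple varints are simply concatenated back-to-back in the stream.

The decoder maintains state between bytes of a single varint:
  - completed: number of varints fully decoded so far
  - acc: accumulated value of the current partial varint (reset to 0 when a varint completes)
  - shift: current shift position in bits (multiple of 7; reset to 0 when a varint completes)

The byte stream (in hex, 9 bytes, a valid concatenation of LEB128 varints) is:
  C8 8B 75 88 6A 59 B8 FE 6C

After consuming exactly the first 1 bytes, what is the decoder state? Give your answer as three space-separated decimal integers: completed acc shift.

byte[0]=0xC8 cont=1 payload=0x48: acc |= 72<<0 -> completed=0 acc=72 shift=7

Answer: 0 72 7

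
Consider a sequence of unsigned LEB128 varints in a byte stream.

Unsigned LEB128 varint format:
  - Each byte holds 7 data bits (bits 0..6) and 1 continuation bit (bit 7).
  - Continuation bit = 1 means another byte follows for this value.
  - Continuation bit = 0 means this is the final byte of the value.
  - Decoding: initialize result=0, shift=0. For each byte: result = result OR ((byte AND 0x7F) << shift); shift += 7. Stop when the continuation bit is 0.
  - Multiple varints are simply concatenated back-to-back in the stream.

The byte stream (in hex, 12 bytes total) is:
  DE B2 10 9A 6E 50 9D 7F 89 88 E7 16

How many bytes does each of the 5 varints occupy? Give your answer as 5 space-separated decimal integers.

Answer: 3 2 1 2 4

Derivation:
  byte[0]=0xDE cont=1 payload=0x5E=94: acc |= 94<<0 -> acc=94 shift=7
  byte[1]=0xB2 cont=1 payload=0x32=50: acc |= 50<<7 -> acc=6494 shift=14
  byte[2]=0x10 cont=0 payload=0x10=16: acc |= 16<<14 -> acc=268638 shift=21 [end]
Varint 1: bytes[0:3] = DE B2 10 -> value 268638 (3 byte(s))
  byte[3]=0x9A cont=1 payload=0x1A=26: acc |= 26<<0 -> acc=26 shift=7
  byte[4]=0x6E cont=0 payload=0x6E=110: acc |= 110<<7 -> acc=14106 shift=14 [end]
Varint 2: bytes[3:5] = 9A 6E -> value 14106 (2 byte(s))
  byte[5]=0x50 cont=0 payload=0x50=80: acc |= 80<<0 -> acc=80 shift=7 [end]
Varint 3: bytes[5:6] = 50 -> value 80 (1 byte(s))
  byte[6]=0x9D cont=1 payload=0x1D=29: acc |= 29<<0 -> acc=29 shift=7
  byte[7]=0x7F cont=0 payload=0x7F=127: acc |= 127<<7 -> acc=16285 shift=14 [end]
Varint 4: bytes[6:8] = 9D 7F -> value 16285 (2 byte(s))
  byte[8]=0x89 cont=1 payload=0x09=9: acc |= 9<<0 -> acc=9 shift=7
  byte[9]=0x88 cont=1 payload=0x08=8: acc |= 8<<7 -> acc=1033 shift=14
  byte[10]=0xE7 cont=1 payload=0x67=103: acc |= 103<<14 -> acc=1688585 shift=21
  byte[11]=0x16 cont=0 payload=0x16=22: acc |= 22<<21 -> acc=47825929 shift=28 [end]
Varint 5: bytes[8:12] = 89 88 E7 16 -> value 47825929 (4 byte(s))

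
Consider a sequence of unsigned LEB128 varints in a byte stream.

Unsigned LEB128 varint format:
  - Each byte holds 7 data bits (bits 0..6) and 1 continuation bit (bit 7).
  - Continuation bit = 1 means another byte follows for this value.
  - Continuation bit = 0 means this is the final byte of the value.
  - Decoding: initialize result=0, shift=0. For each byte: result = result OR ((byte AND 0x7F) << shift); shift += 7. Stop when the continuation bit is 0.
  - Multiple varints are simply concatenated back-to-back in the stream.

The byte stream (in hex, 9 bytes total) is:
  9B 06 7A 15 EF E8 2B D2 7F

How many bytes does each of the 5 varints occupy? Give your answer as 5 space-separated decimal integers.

  byte[0]=0x9B cont=1 payload=0x1B=27: acc |= 27<<0 -> acc=27 shift=7
  byte[1]=0x06 cont=0 payload=0x06=6: acc |= 6<<7 -> acc=795 shift=14 [end]
Varint 1: bytes[0:2] = 9B 06 -> value 795 (2 byte(s))
  byte[2]=0x7A cont=0 payload=0x7A=122: acc |= 122<<0 -> acc=122 shift=7 [end]
Varint 2: bytes[2:3] = 7A -> value 122 (1 byte(s))
  byte[3]=0x15 cont=0 payload=0x15=21: acc |= 21<<0 -> acc=21 shift=7 [end]
Varint 3: bytes[3:4] = 15 -> value 21 (1 byte(s))
  byte[4]=0xEF cont=1 payload=0x6F=111: acc |= 111<<0 -> acc=111 shift=7
  byte[5]=0xE8 cont=1 payload=0x68=104: acc |= 104<<7 -> acc=13423 shift=14
  byte[6]=0x2B cont=0 payload=0x2B=43: acc |= 43<<14 -> acc=717935 shift=21 [end]
Varint 4: bytes[4:7] = EF E8 2B -> value 717935 (3 byte(s))
  byte[7]=0xD2 cont=1 payload=0x52=82: acc |= 82<<0 -> acc=82 shift=7
  byte[8]=0x7F cont=0 payload=0x7F=127: acc |= 127<<7 -> acc=16338 shift=14 [end]
Varint 5: bytes[7:9] = D2 7F -> value 16338 (2 byte(s))

Answer: 2 1 1 3 2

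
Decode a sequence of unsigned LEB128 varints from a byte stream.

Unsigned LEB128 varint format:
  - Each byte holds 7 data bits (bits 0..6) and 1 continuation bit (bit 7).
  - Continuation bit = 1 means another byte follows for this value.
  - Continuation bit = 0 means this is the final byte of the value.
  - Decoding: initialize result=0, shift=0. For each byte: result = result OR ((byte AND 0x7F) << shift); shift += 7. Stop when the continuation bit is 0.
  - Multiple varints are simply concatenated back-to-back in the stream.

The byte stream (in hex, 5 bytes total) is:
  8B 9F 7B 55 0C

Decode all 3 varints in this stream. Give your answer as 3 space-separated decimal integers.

  byte[0]=0x8B cont=1 payload=0x0B=11: acc |= 11<<0 -> acc=11 shift=7
  byte[1]=0x9F cont=1 payload=0x1F=31: acc |= 31<<7 -> acc=3979 shift=14
  byte[2]=0x7B cont=0 payload=0x7B=123: acc |= 123<<14 -> acc=2019211 shift=21 [end]
Varint 1: bytes[0:3] = 8B 9F 7B -> value 2019211 (3 byte(s))
  byte[3]=0x55 cont=0 payload=0x55=85: acc |= 85<<0 -> acc=85 shift=7 [end]
Varint 2: bytes[3:4] = 55 -> value 85 (1 byte(s))
  byte[4]=0x0C cont=0 payload=0x0C=12: acc |= 12<<0 -> acc=12 shift=7 [end]
Varint 3: bytes[4:5] = 0C -> value 12 (1 byte(s))

Answer: 2019211 85 12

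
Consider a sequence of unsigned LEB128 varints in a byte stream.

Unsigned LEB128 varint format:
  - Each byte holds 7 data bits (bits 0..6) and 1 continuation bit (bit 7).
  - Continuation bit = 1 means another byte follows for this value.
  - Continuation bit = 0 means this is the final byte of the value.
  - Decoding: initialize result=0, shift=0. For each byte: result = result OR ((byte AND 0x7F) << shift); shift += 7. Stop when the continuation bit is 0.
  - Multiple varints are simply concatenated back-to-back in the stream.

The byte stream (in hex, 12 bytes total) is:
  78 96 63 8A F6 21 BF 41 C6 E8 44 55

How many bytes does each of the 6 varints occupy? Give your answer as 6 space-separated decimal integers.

Answer: 1 2 3 2 3 1

Derivation:
  byte[0]=0x78 cont=0 payload=0x78=120: acc |= 120<<0 -> acc=120 shift=7 [end]
Varint 1: bytes[0:1] = 78 -> value 120 (1 byte(s))
  byte[1]=0x96 cont=1 payload=0x16=22: acc |= 22<<0 -> acc=22 shift=7
  byte[2]=0x63 cont=0 payload=0x63=99: acc |= 99<<7 -> acc=12694 shift=14 [end]
Varint 2: bytes[1:3] = 96 63 -> value 12694 (2 byte(s))
  byte[3]=0x8A cont=1 payload=0x0A=10: acc |= 10<<0 -> acc=10 shift=7
  byte[4]=0xF6 cont=1 payload=0x76=118: acc |= 118<<7 -> acc=15114 shift=14
  byte[5]=0x21 cont=0 payload=0x21=33: acc |= 33<<14 -> acc=555786 shift=21 [end]
Varint 3: bytes[3:6] = 8A F6 21 -> value 555786 (3 byte(s))
  byte[6]=0xBF cont=1 payload=0x3F=63: acc |= 63<<0 -> acc=63 shift=7
  byte[7]=0x41 cont=0 payload=0x41=65: acc |= 65<<7 -> acc=8383 shift=14 [end]
Varint 4: bytes[6:8] = BF 41 -> value 8383 (2 byte(s))
  byte[8]=0xC6 cont=1 payload=0x46=70: acc |= 70<<0 -> acc=70 shift=7
  byte[9]=0xE8 cont=1 payload=0x68=104: acc |= 104<<7 -> acc=13382 shift=14
  byte[10]=0x44 cont=0 payload=0x44=68: acc |= 68<<14 -> acc=1127494 shift=21 [end]
Varint 5: bytes[8:11] = C6 E8 44 -> value 1127494 (3 byte(s))
  byte[11]=0x55 cont=0 payload=0x55=85: acc |= 85<<0 -> acc=85 shift=7 [end]
Varint 6: bytes[11:12] = 55 -> value 85 (1 byte(s))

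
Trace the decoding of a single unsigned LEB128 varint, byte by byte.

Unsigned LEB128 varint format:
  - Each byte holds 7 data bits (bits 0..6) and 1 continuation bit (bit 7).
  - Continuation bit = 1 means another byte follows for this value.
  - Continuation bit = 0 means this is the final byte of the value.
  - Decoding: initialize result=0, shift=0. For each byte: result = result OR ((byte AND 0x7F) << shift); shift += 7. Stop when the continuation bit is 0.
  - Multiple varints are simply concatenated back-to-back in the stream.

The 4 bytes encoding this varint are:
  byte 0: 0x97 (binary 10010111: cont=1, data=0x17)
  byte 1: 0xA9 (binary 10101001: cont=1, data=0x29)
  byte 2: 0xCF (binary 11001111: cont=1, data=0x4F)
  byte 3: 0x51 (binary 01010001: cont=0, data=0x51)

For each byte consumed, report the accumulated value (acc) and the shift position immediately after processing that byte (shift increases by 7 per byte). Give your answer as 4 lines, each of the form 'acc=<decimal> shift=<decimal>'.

byte 0=0x97: payload=0x17=23, contrib = 23<<0 = 23; acc -> 23, shift -> 7
byte 1=0xA9: payload=0x29=41, contrib = 41<<7 = 5248; acc -> 5271, shift -> 14
byte 2=0xCF: payload=0x4F=79, contrib = 79<<14 = 1294336; acc -> 1299607, shift -> 21
byte 3=0x51: payload=0x51=81, contrib = 81<<21 = 169869312; acc -> 171168919, shift -> 28

Answer: acc=23 shift=7
acc=5271 shift=14
acc=1299607 shift=21
acc=171168919 shift=28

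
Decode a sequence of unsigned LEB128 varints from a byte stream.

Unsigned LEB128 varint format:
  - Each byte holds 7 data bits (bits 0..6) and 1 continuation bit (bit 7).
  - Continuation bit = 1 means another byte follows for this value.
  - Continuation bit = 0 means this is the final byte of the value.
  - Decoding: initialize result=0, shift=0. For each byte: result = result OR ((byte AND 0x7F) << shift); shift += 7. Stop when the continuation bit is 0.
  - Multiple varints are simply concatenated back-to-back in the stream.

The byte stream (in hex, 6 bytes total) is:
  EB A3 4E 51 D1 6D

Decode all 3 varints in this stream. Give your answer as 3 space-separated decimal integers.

  byte[0]=0xEB cont=1 payload=0x6B=107: acc |= 107<<0 -> acc=107 shift=7
  byte[1]=0xA3 cont=1 payload=0x23=35: acc |= 35<<7 -> acc=4587 shift=14
  byte[2]=0x4E cont=0 payload=0x4E=78: acc |= 78<<14 -> acc=1282539 shift=21 [end]
Varint 1: bytes[0:3] = EB A3 4E -> value 1282539 (3 byte(s))
  byte[3]=0x51 cont=0 payload=0x51=81: acc |= 81<<0 -> acc=81 shift=7 [end]
Varint 2: bytes[3:4] = 51 -> value 81 (1 byte(s))
  byte[4]=0xD1 cont=1 payload=0x51=81: acc |= 81<<0 -> acc=81 shift=7
  byte[5]=0x6D cont=0 payload=0x6D=109: acc |= 109<<7 -> acc=14033 shift=14 [end]
Varint 3: bytes[4:6] = D1 6D -> value 14033 (2 byte(s))

Answer: 1282539 81 14033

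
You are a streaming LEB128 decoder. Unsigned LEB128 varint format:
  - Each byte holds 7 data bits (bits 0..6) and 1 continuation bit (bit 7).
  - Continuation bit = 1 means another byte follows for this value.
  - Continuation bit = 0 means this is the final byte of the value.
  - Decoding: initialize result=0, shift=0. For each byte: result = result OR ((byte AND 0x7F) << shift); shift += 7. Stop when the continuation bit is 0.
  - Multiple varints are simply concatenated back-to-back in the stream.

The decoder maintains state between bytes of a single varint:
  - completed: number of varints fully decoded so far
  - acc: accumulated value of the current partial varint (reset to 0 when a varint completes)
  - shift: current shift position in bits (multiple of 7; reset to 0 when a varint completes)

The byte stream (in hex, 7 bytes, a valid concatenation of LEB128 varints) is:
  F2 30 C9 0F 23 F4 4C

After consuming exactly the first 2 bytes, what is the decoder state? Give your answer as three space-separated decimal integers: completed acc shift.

byte[0]=0xF2 cont=1 payload=0x72: acc |= 114<<0 -> completed=0 acc=114 shift=7
byte[1]=0x30 cont=0 payload=0x30: varint #1 complete (value=6258); reset -> completed=1 acc=0 shift=0

Answer: 1 0 0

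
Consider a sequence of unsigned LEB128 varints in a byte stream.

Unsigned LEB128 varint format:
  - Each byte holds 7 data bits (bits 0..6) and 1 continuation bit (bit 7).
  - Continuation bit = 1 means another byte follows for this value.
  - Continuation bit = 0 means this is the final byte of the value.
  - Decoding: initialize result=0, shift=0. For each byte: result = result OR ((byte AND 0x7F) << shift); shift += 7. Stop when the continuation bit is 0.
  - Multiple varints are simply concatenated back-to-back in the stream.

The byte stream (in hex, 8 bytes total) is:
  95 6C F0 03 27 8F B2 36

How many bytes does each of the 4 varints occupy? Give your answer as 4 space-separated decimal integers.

Answer: 2 2 1 3

Derivation:
  byte[0]=0x95 cont=1 payload=0x15=21: acc |= 21<<0 -> acc=21 shift=7
  byte[1]=0x6C cont=0 payload=0x6C=108: acc |= 108<<7 -> acc=13845 shift=14 [end]
Varint 1: bytes[0:2] = 95 6C -> value 13845 (2 byte(s))
  byte[2]=0xF0 cont=1 payload=0x70=112: acc |= 112<<0 -> acc=112 shift=7
  byte[3]=0x03 cont=0 payload=0x03=3: acc |= 3<<7 -> acc=496 shift=14 [end]
Varint 2: bytes[2:4] = F0 03 -> value 496 (2 byte(s))
  byte[4]=0x27 cont=0 payload=0x27=39: acc |= 39<<0 -> acc=39 shift=7 [end]
Varint 3: bytes[4:5] = 27 -> value 39 (1 byte(s))
  byte[5]=0x8F cont=1 payload=0x0F=15: acc |= 15<<0 -> acc=15 shift=7
  byte[6]=0xB2 cont=1 payload=0x32=50: acc |= 50<<7 -> acc=6415 shift=14
  byte[7]=0x36 cont=0 payload=0x36=54: acc |= 54<<14 -> acc=891151 shift=21 [end]
Varint 4: bytes[5:8] = 8F B2 36 -> value 891151 (3 byte(s))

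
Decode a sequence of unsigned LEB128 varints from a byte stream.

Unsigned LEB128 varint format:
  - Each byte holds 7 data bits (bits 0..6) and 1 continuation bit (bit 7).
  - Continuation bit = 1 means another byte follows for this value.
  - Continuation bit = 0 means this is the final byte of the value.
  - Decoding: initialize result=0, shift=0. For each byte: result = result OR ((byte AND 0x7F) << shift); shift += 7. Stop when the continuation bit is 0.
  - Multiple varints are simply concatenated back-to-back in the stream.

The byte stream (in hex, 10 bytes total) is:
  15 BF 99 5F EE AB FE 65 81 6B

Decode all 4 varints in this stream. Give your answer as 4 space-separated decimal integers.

  byte[0]=0x15 cont=0 payload=0x15=21: acc |= 21<<0 -> acc=21 shift=7 [end]
Varint 1: bytes[0:1] = 15 -> value 21 (1 byte(s))
  byte[1]=0xBF cont=1 payload=0x3F=63: acc |= 63<<0 -> acc=63 shift=7
  byte[2]=0x99 cont=1 payload=0x19=25: acc |= 25<<7 -> acc=3263 shift=14
  byte[3]=0x5F cont=0 payload=0x5F=95: acc |= 95<<14 -> acc=1559743 shift=21 [end]
Varint 2: bytes[1:4] = BF 99 5F -> value 1559743 (3 byte(s))
  byte[4]=0xEE cont=1 payload=0x6E=110: acc |= 110<<0 -> acc=110 shift=7
  byte[5]=0xAB cont=1 payload=0x2B=43: acc |= 43<<7 -> acc=5614 shift=14
  byte[6]=0xFE cont=1 payload=0x7E=126: acc |= 126<<14 -> acc=2069998 shift=21
  byte[7]=0x65 cont=0 payload=0x65=101: acc |= 101<<21 -> acc=213882350 shift=28 [end]
Varint 3: bytes[4:8] = EE AB FE 65 -> value 213882350 (4 byte(s))
  byte[8]=0x81 cont=1 payload=0x01=1: acc |= 1<<0 -> acc=1 shift=7
  byte[9]=0x6B cont=0 payload=0x6B=107: acc |= 107<<7 -> acc=13697 shift=14 [end]
Varint 4: bytes[8:10] = 81 6B -> value 13697 (2 byte(s))

Answer: 21 1559743 213882350 13697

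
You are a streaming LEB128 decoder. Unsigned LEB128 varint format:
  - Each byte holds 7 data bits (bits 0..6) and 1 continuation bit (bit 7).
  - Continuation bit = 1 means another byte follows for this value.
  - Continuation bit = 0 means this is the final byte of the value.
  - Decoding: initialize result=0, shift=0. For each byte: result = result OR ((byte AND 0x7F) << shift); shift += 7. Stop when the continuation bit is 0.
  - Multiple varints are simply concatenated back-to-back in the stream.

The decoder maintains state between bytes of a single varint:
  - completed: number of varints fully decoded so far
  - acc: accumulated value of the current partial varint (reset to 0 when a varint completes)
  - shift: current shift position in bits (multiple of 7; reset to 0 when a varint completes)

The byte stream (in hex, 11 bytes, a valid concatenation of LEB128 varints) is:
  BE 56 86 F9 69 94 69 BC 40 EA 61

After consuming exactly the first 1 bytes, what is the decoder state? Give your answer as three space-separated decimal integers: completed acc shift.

Answer: 0 62 7

Derivation:
byte[0]=0xBE cont=1 payload=0x3E: acc |= 62<<0 -> completed=0 acc=62 shift=7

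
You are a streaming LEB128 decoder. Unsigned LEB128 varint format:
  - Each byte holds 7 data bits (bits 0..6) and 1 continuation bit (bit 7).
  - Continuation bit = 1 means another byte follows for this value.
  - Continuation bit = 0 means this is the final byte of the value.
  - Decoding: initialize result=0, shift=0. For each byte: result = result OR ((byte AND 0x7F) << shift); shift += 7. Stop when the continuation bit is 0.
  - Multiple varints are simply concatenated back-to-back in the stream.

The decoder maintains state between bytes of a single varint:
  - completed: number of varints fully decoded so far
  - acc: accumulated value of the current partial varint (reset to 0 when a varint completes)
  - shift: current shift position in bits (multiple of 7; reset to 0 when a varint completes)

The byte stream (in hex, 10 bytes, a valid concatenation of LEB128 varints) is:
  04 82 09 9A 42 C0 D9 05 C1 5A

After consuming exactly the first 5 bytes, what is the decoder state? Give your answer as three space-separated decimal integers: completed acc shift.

byte[0]=0x04 cont=0 payload=0x04: varint #1 complete (value=4); reset -> completed=1 acc=0 shift=0
byte[1]=0x82 cont=1 payload=0x02: acc |= 2<<0 -> completed=1 acc=2 shift=7
byte[2]=0x09 cont=0 payload=0x09: varint #2 complete (value=1154); reset -> completed=2 acc=0 shift=0
byte[3]=0x9A cont=1 payload=0x1A: acc |= 26<<0 -> completed=2 acc=26 shift=7
byte[4]=0x42 cont=0 payload=0x42: varint #3 complete (value=8474); reset -> completed=3 acc=0 shift=0

Answer: 3 0 0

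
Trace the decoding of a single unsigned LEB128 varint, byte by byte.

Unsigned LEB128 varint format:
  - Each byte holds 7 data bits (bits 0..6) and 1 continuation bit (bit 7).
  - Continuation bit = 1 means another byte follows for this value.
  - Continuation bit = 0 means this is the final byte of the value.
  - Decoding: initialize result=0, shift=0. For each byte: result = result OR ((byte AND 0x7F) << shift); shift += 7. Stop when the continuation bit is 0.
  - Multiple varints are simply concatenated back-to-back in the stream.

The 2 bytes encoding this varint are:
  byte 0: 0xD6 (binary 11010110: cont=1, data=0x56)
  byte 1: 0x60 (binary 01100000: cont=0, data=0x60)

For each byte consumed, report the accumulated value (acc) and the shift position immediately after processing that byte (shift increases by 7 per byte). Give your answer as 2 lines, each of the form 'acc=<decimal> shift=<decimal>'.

byte 0=0xD6: payload=0x56=86, contrib = 86<<0 = 86; acc -> 86, shift -> 7
byte 1=0x60: payload=0x60=96, contrib = 96<<7 = 12288; acc -> 12374, shift -> 14

Answer: acc=86 shift=7
acc=12374 shift=14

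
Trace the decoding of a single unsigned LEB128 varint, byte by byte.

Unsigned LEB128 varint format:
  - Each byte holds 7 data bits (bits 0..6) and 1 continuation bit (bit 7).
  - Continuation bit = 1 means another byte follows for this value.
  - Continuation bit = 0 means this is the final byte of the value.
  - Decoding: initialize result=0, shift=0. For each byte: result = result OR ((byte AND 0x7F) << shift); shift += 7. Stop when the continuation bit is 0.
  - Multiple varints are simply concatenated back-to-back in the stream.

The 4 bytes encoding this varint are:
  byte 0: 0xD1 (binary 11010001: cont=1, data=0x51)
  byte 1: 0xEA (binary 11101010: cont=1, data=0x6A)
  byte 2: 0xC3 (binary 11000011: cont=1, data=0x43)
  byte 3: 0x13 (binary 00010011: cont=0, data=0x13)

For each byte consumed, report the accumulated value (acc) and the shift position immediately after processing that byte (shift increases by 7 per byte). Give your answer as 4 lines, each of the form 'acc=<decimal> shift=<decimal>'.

byte 0=0xD1: payload=0x51=81, contrib = 81<<0 = 81; acc -> 81, shift -> 7
byte 1=0xEA: payload=0x6A=106, contrib = 106<<7 = 13568; acc -> 13649, shift -> 14
byte 2=0xC3: payload=0x43=67, contrib = 67<<14 = 1097728; acc -> 1111377, shift -> 21
byte 3=0x13: payload=0x13=19, contrib = 19<<21 = 39845888; acc -> 40957265, shift -> 28

Answer: acc=81 shift=7
acc=13649 shift=14
acc=1111377 shift=21
acc=40957265 shift=28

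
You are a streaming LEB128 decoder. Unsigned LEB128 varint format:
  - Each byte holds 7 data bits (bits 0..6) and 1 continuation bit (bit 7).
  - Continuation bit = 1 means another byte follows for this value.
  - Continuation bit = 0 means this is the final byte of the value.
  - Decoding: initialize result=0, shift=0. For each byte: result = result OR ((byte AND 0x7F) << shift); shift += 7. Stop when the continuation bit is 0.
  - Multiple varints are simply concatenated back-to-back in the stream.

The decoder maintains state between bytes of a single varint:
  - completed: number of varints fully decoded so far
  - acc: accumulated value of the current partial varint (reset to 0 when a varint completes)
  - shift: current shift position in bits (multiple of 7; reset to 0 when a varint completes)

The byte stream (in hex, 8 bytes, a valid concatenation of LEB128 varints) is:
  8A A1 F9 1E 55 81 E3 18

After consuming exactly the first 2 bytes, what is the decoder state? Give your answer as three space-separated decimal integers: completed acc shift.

Answer: 0 4234 14

Derivation:
byte[0]=0x8A cont=1 payload=0x0A: acc |= 10<<0 -> completed=0 acc=10 shift=7
byte[1]=0xA1 cont=1 payload=0x21: acc |= 33<<7 -> completed=0 acc=4234 shift=14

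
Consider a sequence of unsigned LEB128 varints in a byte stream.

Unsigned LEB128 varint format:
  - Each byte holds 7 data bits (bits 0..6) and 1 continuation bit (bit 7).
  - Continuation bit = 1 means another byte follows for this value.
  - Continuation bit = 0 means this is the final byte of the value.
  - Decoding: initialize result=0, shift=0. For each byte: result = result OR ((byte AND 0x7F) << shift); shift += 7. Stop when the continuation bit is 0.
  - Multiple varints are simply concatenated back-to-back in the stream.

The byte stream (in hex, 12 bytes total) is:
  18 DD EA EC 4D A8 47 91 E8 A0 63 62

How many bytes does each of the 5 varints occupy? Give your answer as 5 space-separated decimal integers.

  byte[0]=0x18 cont=0 payload=0x18=24: acc |= 24<<0 -> acc=24 shift=7 [end]
Varint 1: bytes[0:1] = 18 -> value 24 (1 byte(s))
  byte[1]=0xDD cont=1 payload=0x5D=93: acc |= 93<<0 -> acc=93 shift=7
  byte[2]=0xEA cont=1 payload=0x6A=106: acc |= 106<<7 -> acc=13661 shift=14
  byte[3]=0xEC cont=1 payload=0x6C=108: acc |= 108<<14 -> acc=1783133 shift=21
  byte[4]=0x4D cont=0 payload=0x4D=77: acc |= 77<<21 -> acc=163263837 shift=28 [end]
Varint 2: bytes[1:5] = DD EA EC 4D -> value 163263837 (4 byte(s))
  byte[5]=0xA8 cont=1 payload=0x28=40: acc |= 40<<0 -> acc=40 shift=7
  byte[6]=0x47 cont=0 payload=0x47=71: acc |= 71<<7 -> acc=9128 shift=14 [end]
Varint 3: bytes[5:7] = A8 47 -> value 9128 (2 byte(s))
  byte[7]=0x91 cont=1 payload=0x11=17: acc |= 17<<0 -> acc=17 shift=7
  byte[8]=0xE8 cont=1 payload=0x68=104: acc |= 104<<7 -> acc=13329 shift=14
  byte[9]=0xA0 cont=1 payload=0x20=32: acc |= 32<<14 -> acc=537617 shift=21
  byte[10]=0x63 cont=0 payload=0x63=99: acc |= 99<<21 -> acc=208155665 shift=28 [end]
Varint 4: bytes[7:11] = 91 E8 A0 63 -> value 208155665 (4 byte(s))
  byte[11]=0x62 cont=0 payload=0x62=98: acc |= 98<<0 -> acc=98 shift=7 [end]
Varint 5: bytes[11:12] = 62 -> value 98 (1 byte(s))

Answer: 1 4 2 4 1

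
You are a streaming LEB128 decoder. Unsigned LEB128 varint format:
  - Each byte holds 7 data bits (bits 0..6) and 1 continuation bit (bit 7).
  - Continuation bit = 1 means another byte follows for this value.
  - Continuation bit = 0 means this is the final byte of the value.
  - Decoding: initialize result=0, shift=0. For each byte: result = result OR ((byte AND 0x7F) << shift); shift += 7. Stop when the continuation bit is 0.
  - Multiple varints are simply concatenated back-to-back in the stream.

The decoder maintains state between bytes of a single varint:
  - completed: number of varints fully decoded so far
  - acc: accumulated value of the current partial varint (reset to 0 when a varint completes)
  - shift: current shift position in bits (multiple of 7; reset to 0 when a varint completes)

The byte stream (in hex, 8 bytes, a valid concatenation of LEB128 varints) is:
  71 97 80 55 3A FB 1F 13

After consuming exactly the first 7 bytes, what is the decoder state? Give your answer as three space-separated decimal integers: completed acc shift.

byte[0]=0x71 cont=0 payload=0x71: varint #1 complete (value=113); reset -> completed=1 acc=0 shift=0
byte[1]=0x97 cont=1 payload=0x17: acc |= 23<<0 -> completed=1 acc=23 shift=7
byte[2]=0x80 cont=1 payload=0x00: acc |= 0<<7 -> completed=1 acc=23 shift=14
byte[3]=0x55 cont=0 payload=0x55: varint #2 complete (value=1392663); reset -> completed=2 acc=0 shift=0
byte[4]=0x3A cont=0 payload=0x3A: varint #3 complete (value=58); reset -> completed=3 acc=0 shift=0
byte[5]=0xFB cont=1 payload=0x7B: acc |= 123<<0 -> completed=3 acc=123 shift=7
byte[6]=0x1F cont=0 payload=0x1F: varint #4 complete (value=4091); reset -> completed=4 acc=0 shift=0

Answer: 4 0 0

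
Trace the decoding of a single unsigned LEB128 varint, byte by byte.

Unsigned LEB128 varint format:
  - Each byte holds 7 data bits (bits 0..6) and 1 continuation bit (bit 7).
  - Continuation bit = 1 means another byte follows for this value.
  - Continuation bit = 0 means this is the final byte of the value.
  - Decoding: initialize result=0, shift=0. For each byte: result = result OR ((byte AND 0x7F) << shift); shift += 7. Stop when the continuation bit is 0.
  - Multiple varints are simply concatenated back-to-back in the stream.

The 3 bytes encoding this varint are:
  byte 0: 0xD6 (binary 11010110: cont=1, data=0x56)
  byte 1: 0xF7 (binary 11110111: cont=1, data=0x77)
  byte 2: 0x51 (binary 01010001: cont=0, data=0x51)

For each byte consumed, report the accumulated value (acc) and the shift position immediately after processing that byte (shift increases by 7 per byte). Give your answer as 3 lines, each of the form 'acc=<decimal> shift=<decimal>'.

Answer: acc=86 shift=7
acc=15318 shift=14
acc=1342422 shift=21

Derivation:
byte 0=0xD6: payload=0x56=86, contrib = 86<<0 = 86; acc -> 86, shift -> 7
byte 1=0xF7: payload=0x77=119, contrib = 119<<7 = 15232; acc -> 15318, shift -> 14
byte 2=0x51: payload=0x51=81, contrib = 81<<14 = 1327104; acc -> 1342422, shift -> 21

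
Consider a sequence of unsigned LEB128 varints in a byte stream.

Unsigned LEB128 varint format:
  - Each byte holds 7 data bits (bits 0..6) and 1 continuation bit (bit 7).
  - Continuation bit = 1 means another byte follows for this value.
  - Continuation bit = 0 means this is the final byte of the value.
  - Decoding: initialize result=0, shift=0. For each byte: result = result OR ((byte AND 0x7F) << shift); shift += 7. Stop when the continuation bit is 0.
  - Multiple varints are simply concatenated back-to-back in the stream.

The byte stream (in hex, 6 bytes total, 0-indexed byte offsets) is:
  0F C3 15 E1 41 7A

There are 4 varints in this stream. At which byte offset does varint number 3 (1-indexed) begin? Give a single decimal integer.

Answer: 3

Derivation:
  byte[0]=0x0F cont=0 payload=0x0F=15: acc |= 15<<0 -> acc=15 shift=7 [end]
Varint 1: bytes[0:1] = 0F -> value 15 (1 byte(s))
  byte[1]=0xC3 cont=1 payload=0x43=67: acc |= 67<<0 -> acc=67 shift=7
  byte[2]=0x15 cont=0 payload=0x15=21: acc |= 21<<7 -> acc=2755 shift=14 [end]
Varint 2: bytes[1:3] = C3 15 -> value 2755 (2 byte(s))
  byte[3]=0xE1 cont=1 payload=0x61=97: acc |= 97<<0 -> acc=97 shift=7
  byte[4]=0x41 cont=0 payload=0x41=65: acc |= 65<<7 -> acc=8417 shift=14 [end]
Varint 3: bytes[3:5] = E1 41 -> value 8417 (2 byte(s))
  byte[5]=0x7A cont=0 payload=0x7A=122: acc |= 122<<0 -> acc=122 shift=7 [end]
Varint 4: bytes[5:6] = 7A -> value 122 (1 byte(s))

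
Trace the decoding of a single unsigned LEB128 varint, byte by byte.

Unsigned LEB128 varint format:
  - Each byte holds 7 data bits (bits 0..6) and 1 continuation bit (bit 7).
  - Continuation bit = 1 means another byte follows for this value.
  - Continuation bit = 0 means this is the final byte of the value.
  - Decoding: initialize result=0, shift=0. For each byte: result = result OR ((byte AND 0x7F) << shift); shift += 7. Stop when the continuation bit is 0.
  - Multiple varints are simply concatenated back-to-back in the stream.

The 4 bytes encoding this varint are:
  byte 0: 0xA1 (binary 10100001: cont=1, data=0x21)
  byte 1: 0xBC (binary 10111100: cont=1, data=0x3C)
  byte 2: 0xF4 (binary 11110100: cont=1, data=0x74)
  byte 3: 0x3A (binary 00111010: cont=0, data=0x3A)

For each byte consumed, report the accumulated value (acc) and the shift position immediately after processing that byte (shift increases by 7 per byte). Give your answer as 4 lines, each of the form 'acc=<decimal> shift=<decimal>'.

byte 0=0xA1: payload=0x21=33, contrib = 33<<0 = 33; acc -> 33, shift -> 7
byte 1=0xBC: payload=0x3C=60, contrib = 60<<7 = 7680; acc -> 7713, shift -> 14
byte 2=0xF4: payload=0x74=116, contrib = 116<<14 = 1900544; acc -> 1908257, shift -> 21
byte 3=0x3A: payload=0x3A=58, contrib = 58<<21 = 121634816; acc -> 123543073, shift -> 28

Answer: acc=33 shift=7
acc=7713 shift=14
acc=1908257 shift=21
acc=123543073 shift=28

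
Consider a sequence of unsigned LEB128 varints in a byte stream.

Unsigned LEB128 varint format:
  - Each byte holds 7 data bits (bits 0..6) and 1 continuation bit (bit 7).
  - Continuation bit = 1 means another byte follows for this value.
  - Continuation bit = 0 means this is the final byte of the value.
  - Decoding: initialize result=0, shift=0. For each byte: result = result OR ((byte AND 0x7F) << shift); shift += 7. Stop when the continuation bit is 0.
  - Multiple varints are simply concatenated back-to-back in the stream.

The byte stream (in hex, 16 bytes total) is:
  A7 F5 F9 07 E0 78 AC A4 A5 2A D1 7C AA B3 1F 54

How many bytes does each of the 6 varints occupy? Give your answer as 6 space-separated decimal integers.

  byte[0]=0xA7 cont=1 payload=0x27=39: acc |= 39<<0 -> acc=39 shift=7
  byte[1]=0xF5 cont=1 payload=0x75=117: acc |= 117<<7 -> acc=15015 shift=14
  byte[2]=0xF9 cont=1 payload=0x79=121: acc |= 121<<14 -> acc=1997479 shift=21
  byte[3]=0x07 cont=0 payload=0x07=7: acc |= 7<<21 -> acc=16677543 shift=28 [end]
Varint 1: bytes[0:4] = A7 F5 F9 07 -> value 16677543 (4 byte(s))
  byte[4]=0xE0 cont=1 payload=0x60=96: acc |= 96<<0 -> acc=96 shift=7
  byte[5]=0x78 cont=0 payload=0x78=120: acc |= 120<<7 -> acc=15456 shift=14 [end]
Varint 2: bytes[4:6] = E0 78 -> value 15456 (2 byte(s))
  byte[6]=0xAC cont=1 payload=0x2C=44: acc |= 44<<0 -> acc=44 shift=7
  byte[7]=0xA4 cont=1 payload=0x24=36: acc |= 36<<7 -> acc=4652 shift=14
  byte[8]=0xA5 cont=1 payload=0x25=37: acc |= 37<<14 -> acc=610860 shift=21
  byte[9]=0x2A cont=0 payload=0x2A=42: acc |= 42<<21 -> acc=88691244 shift=28 [end]
Varint 3: bytes[6:10] = AC A4 A5 2A -> value 88691244 (4 byte(s))
  byte[10]=0xD1 cont=1 payload=0x51=81: acc |= 81<<0 -> acc=81 shift=7
  byte[11]=0x7C cont=0 payload=0x7C=124: acc |= 124<<7 -> acc=15953 shift=14 [end]
Varint 4: bytes[10:12] = D1 7C -> value 15953 (2 byte(s))
  byte[12]=0xAA cont=1 payload=0x2A=42: acc |= 42<<0 -> acc=42 shift=7
  byte[13]=0xB3 cont=1 payload=0x33=51: acc |= 51<<7 -> acc=6570 shift=14
  byte[14]=0x1F cont=0 payload=0x1F=31: acc |= 31<<14 -> acc=514474 shift=21 [end]
Varint 5: bytes[12:15] = AA B3 1F -> value 514474 (3 byte(s))
  byte[15]=0x54 cont=0 payload=0x54=84: acc |= 84<<0 -> acc=84 shift=7 [end]
Varint 6: bytes[15:16] = 54 -> value 84 (1 byte(s))

Answer: 4 2 4 2 3 1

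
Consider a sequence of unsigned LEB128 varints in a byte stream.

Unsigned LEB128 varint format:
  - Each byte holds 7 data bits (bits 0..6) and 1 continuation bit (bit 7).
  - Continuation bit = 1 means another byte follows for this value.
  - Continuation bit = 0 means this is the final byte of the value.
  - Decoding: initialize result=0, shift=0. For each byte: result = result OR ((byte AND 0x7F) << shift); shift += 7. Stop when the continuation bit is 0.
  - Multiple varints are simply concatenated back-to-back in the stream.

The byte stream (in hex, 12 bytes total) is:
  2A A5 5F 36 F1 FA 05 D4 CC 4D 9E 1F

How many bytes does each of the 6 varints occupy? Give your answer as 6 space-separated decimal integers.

  byte[0]=0x2A cont=0 payload=0x2A=42: acc |= 42<<0 -> acc=42 shift=7 [end]
Varint 1: bytes[0:1] = 2A -> value 42 (1 byte(s))
  byte[1]=0xA5 cont=1 payload=0x25=37: acc |= 37<<0 -> acc=37 shift=7
  byte[2]=0x5F cont=0 payload=0x5F=95: acc |= 95<<7 -> acc=12197 shift=14 [end]
Varint 2: bytes[1:3] = A5 5F -> value 12197 (2 byte(s))
  byte[3]=0x36 cont=0 payload=0x36=54: acc |= 54<<0 -> acc=54 shift=7 [end]
Varint 3: bytes[3:4] = 36 -> value 54 (1 byte(s))
  byte[4]=0xF1 cont=1 payload=0x71=113: acc |= 113<<0 -> acc=113 shift=7
  byte[5]=0xFA cont=1 payload=0x7A=122: acc |= 122<<7 -> acc=15729 shift=14
  byte[6]=0x05 cont=0 payload=0x05=5: acc |= 5<<14 -> acc=97649 shift=21 [end]
Varint 4: bytes[4:7] = F1 FA 05 -> value 97649 (3 byte(s))
  byte[7]=0xD4 cont=1 payload=0x54=84: acc |= 84<<0 -> acc=84 shift=7
  byte[8]=0xCC cont=1 payload=0x4C=76: acc |= 76<<7 -> acc=9812 shift=14
  byte[9]=0x4D cont=0 payload=0x4D=77: acc |= 77<<14 -> acc=1271380 shift=21 [end]
Varint 5: bytes[7:10] = D4 CC 4D -> value 1271380 (3 byte(s))
  byte[10]=0x9E cont=1 payload=0x1E=30: acc |= 30<<0 -> acc=30 shift=7
  byte[11]=0x1F cont=0 payload=0x1F=31: acc |= 31<<7 -> acc=3998 shift=14 [end]
Varint 6: bytes[10:12] = 9E 1F -> value 3998 (2 byte(s))

Answer: 1 2 1 3 3 2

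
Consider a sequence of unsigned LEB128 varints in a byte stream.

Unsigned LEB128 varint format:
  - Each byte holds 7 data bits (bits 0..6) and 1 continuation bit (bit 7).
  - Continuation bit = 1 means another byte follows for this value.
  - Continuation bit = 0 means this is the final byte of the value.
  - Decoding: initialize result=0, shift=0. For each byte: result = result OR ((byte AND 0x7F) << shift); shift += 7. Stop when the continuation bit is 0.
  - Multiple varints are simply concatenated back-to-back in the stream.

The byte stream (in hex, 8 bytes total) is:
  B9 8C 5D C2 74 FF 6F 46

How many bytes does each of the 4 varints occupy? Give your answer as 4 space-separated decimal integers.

Answer: 3 2 2 1

Derivation:
  byte[0]=0xB9 cont=1 payload=0x39=57: acc |= 57<<0 -> acc=57 shift=7
  byte[1]=0x8C cont=1 payload=0x0C=12: acc |= 12<<7 -> acc=1593 shift=14
  byte[2]=0x5D cont=0 payload=0x5D=93: acc |= 93<<14 -> acc=1525305 shift=21 [end]
Varint 1: bytes[0:3] = B9 8C 5D -> value 1525305 (3 byte(s))
  byte[3]=0xC2 cont=1 payload=0x42=66: acc |= 66<<0 -> acc=66 shift=7
  byte[4]=0x74 cont=0 payload=0x74=116: acc |= 116<<7 -> acc=14914 shift=14 [end]
Varint 2: bytes[3:5] = C2 74 -> value 14914 (2 byte(s))
  byte[5]=0xFF cont=1 payload=0x7F=127: acc |= 127<<0 -> acc=127 shift=7
  byte[6]=0x6F cont=0 payload=0x6F=111: acc |= 111<<7 -> acc=14335 shift=14 [end]
Varint 3: bytes[5:7] = FF 6F -> value 14335 (2 byte(s))
  byte[7]=0x46 cont=0 payload=0x46=70: acc |= 70<<0 -> acc=70 shift=7 [end]
Varint 4: bytes[7:8] = 46 -> value 70 (1 byte(s))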